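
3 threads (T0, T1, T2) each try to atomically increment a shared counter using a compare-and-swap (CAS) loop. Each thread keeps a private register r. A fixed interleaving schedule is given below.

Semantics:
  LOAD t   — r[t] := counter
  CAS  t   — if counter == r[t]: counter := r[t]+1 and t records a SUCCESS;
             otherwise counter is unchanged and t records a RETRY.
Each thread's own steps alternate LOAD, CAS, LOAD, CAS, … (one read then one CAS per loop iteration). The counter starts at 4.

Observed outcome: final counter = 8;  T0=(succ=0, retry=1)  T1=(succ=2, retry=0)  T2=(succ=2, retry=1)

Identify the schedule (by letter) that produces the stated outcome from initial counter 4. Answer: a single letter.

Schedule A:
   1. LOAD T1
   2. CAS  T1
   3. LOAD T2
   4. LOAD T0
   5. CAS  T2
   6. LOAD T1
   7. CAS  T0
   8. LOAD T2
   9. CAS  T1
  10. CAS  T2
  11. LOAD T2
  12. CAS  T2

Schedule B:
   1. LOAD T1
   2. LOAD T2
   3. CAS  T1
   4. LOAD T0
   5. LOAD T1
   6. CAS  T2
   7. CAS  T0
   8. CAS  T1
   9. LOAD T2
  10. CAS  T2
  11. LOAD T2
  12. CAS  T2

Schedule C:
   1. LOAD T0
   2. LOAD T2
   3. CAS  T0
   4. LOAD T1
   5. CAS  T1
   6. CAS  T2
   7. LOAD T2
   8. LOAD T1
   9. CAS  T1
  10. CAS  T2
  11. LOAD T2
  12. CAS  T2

A

Tracing schedule A:
T1 LOAD — after: cnt=4, r=4 — load
T1 CAS — after: cnt=5, r=4 — ok
T2 LOAD — after: cnt=5, r=5 — load
T0 LOAD — after: cnt=5, r=5 — load
T2 CAS — after: cnt=6, r=5 — ok
T1 LOAD — after: cnt=6, r=6 — load
T0 CAS — after: cnt=6, r=5 — retry
T2 LOAD — after: cnt=6, r=6 — load
T1 CAS — after: cnt=7, r=6 — ok
T2 CAS — after: cnt=7, r=6 — retry
T2 LOAD — after: cnt=7, r=7 — load
T2 CAS — after: cnt=8, r=7 — ok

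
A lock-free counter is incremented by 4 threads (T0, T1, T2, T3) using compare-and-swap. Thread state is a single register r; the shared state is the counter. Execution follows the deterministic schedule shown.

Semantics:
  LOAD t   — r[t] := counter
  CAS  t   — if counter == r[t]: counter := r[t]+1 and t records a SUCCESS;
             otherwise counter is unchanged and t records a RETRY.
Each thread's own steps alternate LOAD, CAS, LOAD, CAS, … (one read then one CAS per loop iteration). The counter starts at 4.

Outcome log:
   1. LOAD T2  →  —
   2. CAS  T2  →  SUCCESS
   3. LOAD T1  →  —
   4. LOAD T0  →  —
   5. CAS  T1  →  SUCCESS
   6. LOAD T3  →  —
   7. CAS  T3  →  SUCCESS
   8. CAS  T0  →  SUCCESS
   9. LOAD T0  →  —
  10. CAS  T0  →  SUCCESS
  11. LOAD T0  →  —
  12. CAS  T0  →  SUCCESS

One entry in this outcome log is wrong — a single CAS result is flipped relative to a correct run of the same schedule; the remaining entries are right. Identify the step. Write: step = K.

Correct run:
1. LOAD T2 → mem=4 r[T2]=4 [LOAD]
2. CAS T2 → mem=5 r[T2]=4 [OK]
3. LOAD T1 → mem=5 r[T1]=5 [LOAD]
4. LOAD T0 → mem=5 r[T0]=5 [LOAD]
5. CAS T1 → mem=6 r[T1]=5 [OK]
6. LOAD T3 → mem=6 r[T3]=6 [LOAD]
7. CAS T3 → mem=7 r[T3]=6 [OK]
8. CAS T0 → mem=7 r[T0]=5 [RETRY]
9. LOAD T0 → mem=7 r[T0]=7 [LOAD]
10. CAS T0 → mem=8 r[T0]=7 [OK]
11. LOAD T0 → mem=8 r[T0]=8 [LOAD]
12. CAS T0 → mem=9 r[T0]=8 [OK]
Flip is step 8.

step = 8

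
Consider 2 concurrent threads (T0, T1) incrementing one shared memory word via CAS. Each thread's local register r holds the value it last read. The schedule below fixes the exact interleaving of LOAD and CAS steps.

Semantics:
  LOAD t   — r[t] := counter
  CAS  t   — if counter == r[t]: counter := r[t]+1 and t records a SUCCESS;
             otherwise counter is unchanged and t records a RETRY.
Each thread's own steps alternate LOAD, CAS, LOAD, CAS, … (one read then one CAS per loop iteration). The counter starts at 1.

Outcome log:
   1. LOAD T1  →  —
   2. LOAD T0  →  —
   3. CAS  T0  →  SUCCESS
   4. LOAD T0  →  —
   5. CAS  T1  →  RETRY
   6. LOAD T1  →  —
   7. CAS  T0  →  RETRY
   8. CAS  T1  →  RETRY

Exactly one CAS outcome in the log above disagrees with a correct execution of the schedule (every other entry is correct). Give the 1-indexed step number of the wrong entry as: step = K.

step = 7

Re-executing:
[1] T1.load  rd  (counter 1, T1.r 1)
[2] T0.load  rd  (counter 1, T0.r 1)
[3] T0.cas  hit  (counter 2, T0.r 1)
[4] T0.load  rd  (counter 2, T0.r 2)
[5] T1.cas  miss  (counter 2, T1.r 1)
[6] T1.load  rd  (counter 2, T1.r 2)
[7] T0.cas  hit  (counter 3, T0.r 2)
[8] T1.cas  miss  (counter 3, T1.r 2)
Mismatch at 7.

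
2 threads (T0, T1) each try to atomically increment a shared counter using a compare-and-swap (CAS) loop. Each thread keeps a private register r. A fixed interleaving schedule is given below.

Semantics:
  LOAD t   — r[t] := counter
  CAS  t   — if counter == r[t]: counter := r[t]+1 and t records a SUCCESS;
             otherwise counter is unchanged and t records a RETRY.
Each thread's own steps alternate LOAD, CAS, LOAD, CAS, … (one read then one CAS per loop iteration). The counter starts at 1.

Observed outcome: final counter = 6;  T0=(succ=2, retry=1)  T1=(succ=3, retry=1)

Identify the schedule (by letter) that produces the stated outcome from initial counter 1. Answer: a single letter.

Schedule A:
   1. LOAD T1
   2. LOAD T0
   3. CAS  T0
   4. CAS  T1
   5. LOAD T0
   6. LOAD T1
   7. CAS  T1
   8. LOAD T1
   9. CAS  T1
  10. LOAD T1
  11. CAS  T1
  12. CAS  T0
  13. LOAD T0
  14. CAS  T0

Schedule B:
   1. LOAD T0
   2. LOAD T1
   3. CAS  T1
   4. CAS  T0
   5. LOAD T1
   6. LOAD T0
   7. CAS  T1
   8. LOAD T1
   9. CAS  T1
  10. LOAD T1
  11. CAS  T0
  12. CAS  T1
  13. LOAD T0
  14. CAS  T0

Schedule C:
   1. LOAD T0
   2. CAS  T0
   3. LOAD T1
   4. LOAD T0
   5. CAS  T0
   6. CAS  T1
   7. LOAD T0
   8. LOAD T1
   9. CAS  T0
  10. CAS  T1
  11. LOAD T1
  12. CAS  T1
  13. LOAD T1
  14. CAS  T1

A

Simulating candidate A:
step 1: T1 LOAD ⇒ load; ctr=1 reg=1
step 2: T0 LOAD ⇒ load; ctr=1 reg=1
step 3: T0 CAS ⇒ ok; ctr=2 reg=1
step 4: T1 CAS ⇒ retry; ctr=2 reg=1
step 5: T0 LOAD ⇒ load; ctr=2 reg=2
step 6: T1 LOAD ⇒ load; ctr=2 reg=2
step 7: T1 CAS ⇒ ok; ctr=3 reg=2
step 8: T1 LOAD ⇒ load; ctr=3 reg=3
step 9: T1 CAS ⇒ ok; ctr=4 reg=3
step 10: T1 LOAD ⇒ load; ctr=4 reg=4
step 11: T1 CAS ⇒ ok; ctr=5 reg=4
step 12: T0 CAS ⇒ retry; ctr=5 reg=2
step 13: T0 LOAD ⇒ load; ctr=5 reg=5
step 14: T0 CAS ⇒ ok; ctr=6 reg=5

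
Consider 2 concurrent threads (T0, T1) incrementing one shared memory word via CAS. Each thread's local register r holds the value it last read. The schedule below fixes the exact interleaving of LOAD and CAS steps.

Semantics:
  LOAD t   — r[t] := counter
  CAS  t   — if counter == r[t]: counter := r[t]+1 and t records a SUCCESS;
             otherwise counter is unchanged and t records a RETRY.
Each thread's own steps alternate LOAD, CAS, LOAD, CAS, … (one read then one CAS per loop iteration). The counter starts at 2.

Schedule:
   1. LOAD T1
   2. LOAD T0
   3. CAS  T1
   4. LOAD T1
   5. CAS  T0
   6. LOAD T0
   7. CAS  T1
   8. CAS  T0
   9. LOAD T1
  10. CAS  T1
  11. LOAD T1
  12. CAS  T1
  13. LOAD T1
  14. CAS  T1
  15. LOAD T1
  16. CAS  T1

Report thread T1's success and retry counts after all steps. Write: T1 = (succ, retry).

#1 T1 reads 2
#2 T0 reads 2
#3 T1 CAS(2→3) writes; counter now 3
#4 T1 reads 3
#5 T0 CAS(2→3) fails; counter now 3
#6 T0 reads 3
#7 T1 CAS(3→4) writes; counter now 4
#8 T0 CAS(3→4) fails; counter now 4
#9 T1 reads 4
#10 T1 CAS(4→5) writes; counter now 5
#11 T1 reads 5
#12 T1 CAS(5→6) writes; counter now 6
#13 T1 reads 6
#14 T1 CAS(6→7) writes; counter now 7
#15 T1 reads 7
#16 T1 CAS(7→8) writes; counter now 8

T1 = (6, 0)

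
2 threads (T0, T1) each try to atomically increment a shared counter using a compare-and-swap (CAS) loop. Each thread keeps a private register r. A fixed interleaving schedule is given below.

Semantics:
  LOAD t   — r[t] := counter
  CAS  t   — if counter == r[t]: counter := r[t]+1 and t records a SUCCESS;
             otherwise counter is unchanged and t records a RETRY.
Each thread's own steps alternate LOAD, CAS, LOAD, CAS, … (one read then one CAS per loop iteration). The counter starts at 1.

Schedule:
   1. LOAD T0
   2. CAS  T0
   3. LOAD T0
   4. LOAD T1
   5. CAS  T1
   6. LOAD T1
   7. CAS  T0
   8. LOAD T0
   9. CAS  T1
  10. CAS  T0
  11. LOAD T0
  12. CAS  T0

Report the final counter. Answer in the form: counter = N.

counter = 5

[1] T0.load  rd  (counter 1, T0.r 1)
[2] T0.cas  hit  (counter 2, T0.r 1)
[3] T0.load  rd  (counter 2, T0.r 2)
[4] T1.load  rd  (counter 2, T1.r 2)
[5] T1.cas  hit  (counter 3, T1.r 2)
[6] T1.load  rd  (counter 3, T1.r 3)
[7] T0.cas  miss  (counter 3, T0.r 2)
[8] T0.load  rd  (counter 3, T0.r 3)
[9] T1.cas  hit  (counter 4, T1.r 3)
[10] T0.cas  miss  (counter 4, T0.r 3)
[11] T0.load  rd  (counter 4, T0.r 4)
[12] T0.cas  hit  (counter 5, T0.r 4)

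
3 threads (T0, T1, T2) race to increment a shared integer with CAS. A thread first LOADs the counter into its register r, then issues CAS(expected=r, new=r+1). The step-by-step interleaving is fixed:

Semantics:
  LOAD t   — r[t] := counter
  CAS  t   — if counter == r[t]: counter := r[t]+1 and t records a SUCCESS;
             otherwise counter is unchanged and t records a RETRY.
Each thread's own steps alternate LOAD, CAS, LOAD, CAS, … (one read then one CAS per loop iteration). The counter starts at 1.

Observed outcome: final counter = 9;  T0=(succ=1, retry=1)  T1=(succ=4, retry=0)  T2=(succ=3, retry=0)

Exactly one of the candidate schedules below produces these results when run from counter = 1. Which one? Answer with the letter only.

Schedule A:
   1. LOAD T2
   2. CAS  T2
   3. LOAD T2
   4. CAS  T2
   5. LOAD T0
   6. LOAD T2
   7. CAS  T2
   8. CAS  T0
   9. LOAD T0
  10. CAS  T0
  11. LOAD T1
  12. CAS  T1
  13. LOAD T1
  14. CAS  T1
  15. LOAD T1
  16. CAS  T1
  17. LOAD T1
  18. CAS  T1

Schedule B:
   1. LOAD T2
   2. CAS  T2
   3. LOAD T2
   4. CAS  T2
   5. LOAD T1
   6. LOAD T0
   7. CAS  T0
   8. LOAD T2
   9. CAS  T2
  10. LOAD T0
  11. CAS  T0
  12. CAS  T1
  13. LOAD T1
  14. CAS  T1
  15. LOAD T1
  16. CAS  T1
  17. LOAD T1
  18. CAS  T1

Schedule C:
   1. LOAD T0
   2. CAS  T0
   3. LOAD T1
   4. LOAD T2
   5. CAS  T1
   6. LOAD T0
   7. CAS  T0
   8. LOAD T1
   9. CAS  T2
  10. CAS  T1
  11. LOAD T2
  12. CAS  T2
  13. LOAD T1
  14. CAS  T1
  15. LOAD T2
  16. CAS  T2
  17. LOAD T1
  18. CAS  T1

Simulating candidate A:
T2 LOAD — after: cnt=1, r=1 — load
T2 CAS — after: cnt=2, r=1 — ok
T2 LOAD — after: cnt=2, r=2 — load
T2 CAS — after: cnt=3, r=2 — ok
T0 LOAD — after: cnt=3, r=3 — load
T2 LOAD — after: cnt=3, r=3 — load
T2 CAS — after: cnt=4, r=3 — ok
T0 CAS — after: cnt=4, r=3 — retry
T0 LOAD — after: cnt=4, r=4 — load
T0 CAS — after: cnt=5, r=4 — ok
T1 LOAD — after: cnt=5, r=5 — load
T1 CAS — after: cnt=6, r=5 — ok
T1 LOAD — after: cnt=6, r=6 — load
T1 CAS — after: cnt=7, r=6 — ok
T1 LOAD — after: cnt=7, r=7 — load
T1 CAS — after: cnt=8, r=7 — ok
T1 LOAD — after: cnt=8, r=8 — load
T1 CAS — after: cnt=9, r=8 — ok

A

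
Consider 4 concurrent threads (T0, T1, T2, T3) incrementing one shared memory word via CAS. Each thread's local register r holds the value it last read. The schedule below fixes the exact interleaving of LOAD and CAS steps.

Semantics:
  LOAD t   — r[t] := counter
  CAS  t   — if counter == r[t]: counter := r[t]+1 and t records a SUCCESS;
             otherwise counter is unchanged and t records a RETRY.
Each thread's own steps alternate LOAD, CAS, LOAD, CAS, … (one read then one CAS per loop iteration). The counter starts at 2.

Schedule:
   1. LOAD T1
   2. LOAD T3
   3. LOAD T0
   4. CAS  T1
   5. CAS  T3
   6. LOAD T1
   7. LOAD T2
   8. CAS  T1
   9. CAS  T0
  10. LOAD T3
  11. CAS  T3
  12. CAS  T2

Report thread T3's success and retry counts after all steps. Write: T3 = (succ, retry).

T1 LOAD — after: cnt=2, r=2 — load
T3 LOAD — after: cnt=2, r=2 — load
T0 LOAD — after: cnt=2, r=2 — load
T1 CAS — after: cnt=3, r=2 — ok
T3 CAS — after: cnt=3, r=2 — retry
T1 LOAD — after: cnt=3, r=3 — load
T2 LOAD — after: cnt=3, r=3 — load
T1 CAS — after: cnt=4, r=3 — ok
T0 CAS — after: cnt=4, r=2 — retry
T3 LOAD — after: cnt=4, r=4 — load
T3 CAS — after: cnt=5, r=4 — ok
T2 CAS — after: cnt=5, r=3 — retry

T3 = (1, 1)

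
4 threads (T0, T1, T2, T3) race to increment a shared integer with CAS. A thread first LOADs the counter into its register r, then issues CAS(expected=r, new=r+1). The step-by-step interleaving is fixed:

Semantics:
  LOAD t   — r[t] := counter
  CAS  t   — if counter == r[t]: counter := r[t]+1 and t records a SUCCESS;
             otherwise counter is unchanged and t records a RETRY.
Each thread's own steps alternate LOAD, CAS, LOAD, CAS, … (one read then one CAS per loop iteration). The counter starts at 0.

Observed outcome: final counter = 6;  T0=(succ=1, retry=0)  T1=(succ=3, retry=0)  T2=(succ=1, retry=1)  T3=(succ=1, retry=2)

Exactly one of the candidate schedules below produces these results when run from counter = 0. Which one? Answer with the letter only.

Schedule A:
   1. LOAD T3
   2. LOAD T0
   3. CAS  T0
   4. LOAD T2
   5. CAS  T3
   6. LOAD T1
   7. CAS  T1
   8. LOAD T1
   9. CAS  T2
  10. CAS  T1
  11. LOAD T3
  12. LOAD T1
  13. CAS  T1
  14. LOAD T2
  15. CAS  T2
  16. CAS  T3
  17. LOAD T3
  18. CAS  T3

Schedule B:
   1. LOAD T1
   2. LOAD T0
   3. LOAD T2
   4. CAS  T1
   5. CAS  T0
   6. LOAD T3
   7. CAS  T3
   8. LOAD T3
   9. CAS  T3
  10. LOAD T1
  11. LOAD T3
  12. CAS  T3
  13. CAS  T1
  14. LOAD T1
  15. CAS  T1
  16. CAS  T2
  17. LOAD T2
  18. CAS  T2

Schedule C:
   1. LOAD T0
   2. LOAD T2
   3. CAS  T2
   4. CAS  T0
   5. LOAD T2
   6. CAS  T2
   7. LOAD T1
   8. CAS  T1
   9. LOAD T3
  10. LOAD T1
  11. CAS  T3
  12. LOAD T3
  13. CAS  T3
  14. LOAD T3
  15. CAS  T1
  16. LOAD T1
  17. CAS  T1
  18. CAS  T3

Tracing schedule A:
1. LOAD T3 → mem=0 r[T3]=0 [LOAD]
2. LOAD T0 → mem=0 r[T0]=0 [LOAD]
3. CAS T0 → mem=1 r[T0]=0 [OK]
4. LOAD T2 → mem=1 r[T2]=1 [LOAD]
5. CAS T3 → mem=1 r[T3]=0 [RETRY]
6. LOAD T1 → mem=1 r[T1]=1 [LOAD]
7. CAS T1 → mem=2 r[T1]=1 [OK]
8. LOAD T1 → mem=2 r[T1]=2 [LOAD]
9. CAS T2 → mem=2 r[T2]=1 [RETRY]
10. CAS T1 → mem=3 r[T1]=2 [OK]
11. LOAD T3 → mem=3 r[T3]=3 [LOAD]
12. LOAD T1 → mem=3 r[T1]=3 [LOAD]
13. CAS T1 → mem=4 r[T1]=3 [OK]
14. LOAD T2 → mem=4 r[T2]=4 [LOAD]
15. CAS T2 → mem=5 r[T2]=4 [OK]
16. CAS T3 → mem=5 r[T3]=3 [RETRY]
17. LOAD T3 → mem=5 r[T3]=5 [LOAD]
18. CAS T3 → mem=6 r[T3]=5 [OK]

A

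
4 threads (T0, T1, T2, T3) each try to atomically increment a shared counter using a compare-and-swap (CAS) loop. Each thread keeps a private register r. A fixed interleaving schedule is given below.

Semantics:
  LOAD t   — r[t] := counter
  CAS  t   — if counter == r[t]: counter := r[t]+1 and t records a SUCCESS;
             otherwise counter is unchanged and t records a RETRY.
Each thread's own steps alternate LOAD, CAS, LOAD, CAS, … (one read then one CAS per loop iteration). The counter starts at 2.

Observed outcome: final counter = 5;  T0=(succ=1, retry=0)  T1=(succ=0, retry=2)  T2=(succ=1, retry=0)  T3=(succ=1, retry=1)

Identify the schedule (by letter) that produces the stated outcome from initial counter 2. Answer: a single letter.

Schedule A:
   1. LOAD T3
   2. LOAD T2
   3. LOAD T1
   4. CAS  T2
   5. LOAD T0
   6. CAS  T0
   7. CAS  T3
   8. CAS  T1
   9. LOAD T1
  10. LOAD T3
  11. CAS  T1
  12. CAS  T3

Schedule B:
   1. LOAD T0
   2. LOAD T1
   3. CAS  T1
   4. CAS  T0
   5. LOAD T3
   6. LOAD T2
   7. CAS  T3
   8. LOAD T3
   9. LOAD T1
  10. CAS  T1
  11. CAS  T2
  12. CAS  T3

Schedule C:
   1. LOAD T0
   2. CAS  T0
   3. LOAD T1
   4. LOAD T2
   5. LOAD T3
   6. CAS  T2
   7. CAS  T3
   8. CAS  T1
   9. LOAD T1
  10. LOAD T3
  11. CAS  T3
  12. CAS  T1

Run C:
   1) LOAD T0:  M=2  r_T0=2
   2) CAS  T0:  M=3  r_T0=2 ✓
   3) LOAD T1:  M=3  r_T1=3
   4) LOAD T2:  M=3  r_T2=3
   5) LOAD T3:  M=3  r_T3=3
   6) CAS  T2:  M=4  r_T2=3 ✓
   7) CAS  T3:  M=4  r_T3=3 ✗
   8) CAS  T1:  M=4  r_T1=3 ✗
   9) LOAD T1:  M=4  r_T1=4
  10) LOAD T3:  M=4  r_T3=4
  11) CAS  T3:  M=5  r_T3=4 ✓
  12) CAS  T1:  M=5  r_T1=4 ✗

C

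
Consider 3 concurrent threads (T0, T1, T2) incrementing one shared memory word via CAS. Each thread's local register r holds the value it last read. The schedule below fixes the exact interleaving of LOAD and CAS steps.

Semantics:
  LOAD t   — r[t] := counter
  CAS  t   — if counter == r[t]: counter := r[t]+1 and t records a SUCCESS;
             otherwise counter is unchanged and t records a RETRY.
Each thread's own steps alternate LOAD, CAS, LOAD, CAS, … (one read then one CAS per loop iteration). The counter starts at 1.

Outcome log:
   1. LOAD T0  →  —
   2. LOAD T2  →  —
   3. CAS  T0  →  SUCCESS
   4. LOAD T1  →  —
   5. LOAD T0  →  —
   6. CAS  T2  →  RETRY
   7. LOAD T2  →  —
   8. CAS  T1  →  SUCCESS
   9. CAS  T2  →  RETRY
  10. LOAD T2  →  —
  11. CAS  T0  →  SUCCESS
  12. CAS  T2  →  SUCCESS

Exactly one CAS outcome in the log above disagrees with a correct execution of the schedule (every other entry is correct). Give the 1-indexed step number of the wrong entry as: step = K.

step = 11

Correct run:
#1 T0 reads 1
#2 T2 reads 1
#3 T0 CAS(1→2) writes; counter now 2
#4 T1 reads 2
#5 T0 reads 2
#6 T2 CAS(1→2) fails; counter now 2
#7 T2 reads 2
#8 T1 CAS(2→3) writes; counter now 3
#9 T2 CAS(2→3) fails; counter now 3
#10 T2 reads 3
#11 T0 CAS(2→3) fails; counter now 3
#12 T2 CAS(3→4) writes; counter now 4
Mismatch at 11.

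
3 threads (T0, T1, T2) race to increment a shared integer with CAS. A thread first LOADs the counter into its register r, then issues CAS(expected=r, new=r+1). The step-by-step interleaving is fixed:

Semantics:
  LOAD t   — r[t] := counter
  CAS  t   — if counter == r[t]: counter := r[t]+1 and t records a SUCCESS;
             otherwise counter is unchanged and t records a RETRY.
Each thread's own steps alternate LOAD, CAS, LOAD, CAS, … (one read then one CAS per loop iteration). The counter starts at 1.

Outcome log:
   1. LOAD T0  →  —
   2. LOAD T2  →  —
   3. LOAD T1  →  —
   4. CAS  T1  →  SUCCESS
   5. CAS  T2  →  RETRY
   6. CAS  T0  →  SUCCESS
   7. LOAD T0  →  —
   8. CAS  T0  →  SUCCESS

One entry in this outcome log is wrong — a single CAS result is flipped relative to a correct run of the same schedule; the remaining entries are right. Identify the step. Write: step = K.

step = 6

Correct run:
   1) LOAD T0:  M=1  r_T0=1
   2) LOAD T2:  M=1  r_T2=1
   3) LOAD T1:  M=1  r_T1=1
   4) CAS  T1:  M=2  r_T1=1 ✓
   5) CAS  T2:  M=2  r_T2=1 ✗
   6) CAS  T0:  M=2  r_T0=1 ✗
   7) LOAD T0:  M=2  r_T0=2
   8) CAS  T0:  M=3  r_T0=2 ✓
Mismatch at 6.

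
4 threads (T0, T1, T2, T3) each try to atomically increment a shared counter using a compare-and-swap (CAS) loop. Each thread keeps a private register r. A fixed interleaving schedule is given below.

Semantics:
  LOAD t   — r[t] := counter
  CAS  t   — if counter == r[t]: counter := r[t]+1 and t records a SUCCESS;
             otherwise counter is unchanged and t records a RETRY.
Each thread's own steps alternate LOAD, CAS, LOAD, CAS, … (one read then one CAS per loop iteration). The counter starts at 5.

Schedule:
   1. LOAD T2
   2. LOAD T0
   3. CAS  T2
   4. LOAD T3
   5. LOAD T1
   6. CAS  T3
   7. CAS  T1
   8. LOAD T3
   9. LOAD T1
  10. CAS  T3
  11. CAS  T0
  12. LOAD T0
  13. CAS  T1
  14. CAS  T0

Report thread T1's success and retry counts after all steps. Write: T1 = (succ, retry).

T2 LOAD — after: cnt=5, r=5 — load
T0 LOAD — after: cnt=5, r=5 — load
T2 CAS — after: cnt=6, r=5 — ok
T3 LOAD — after: cnt=6, r=6 — load
T1 LOAD — after: cnt=6, r=6 — load
T3 CAS — after: cnt=7, r=6 — ok
T1 CAS — after: cnt=7, r=6 — retry
T3 LOAD — after: cnt=7, r=7 — load
T1 LOAD — after: cnt=7, r=7 — load
T3 CAS — after: cnt=8, r=7 — ok
T0 CAS — after: cnt=8, r=5 — retry
T0 LOAD — after: cnt=8, r=8 — load
T1 CAS — after: cnt=8, r=7 — retry
T0 CAS — after: cnt=9, r=8 — ok

T1 = (0, 2)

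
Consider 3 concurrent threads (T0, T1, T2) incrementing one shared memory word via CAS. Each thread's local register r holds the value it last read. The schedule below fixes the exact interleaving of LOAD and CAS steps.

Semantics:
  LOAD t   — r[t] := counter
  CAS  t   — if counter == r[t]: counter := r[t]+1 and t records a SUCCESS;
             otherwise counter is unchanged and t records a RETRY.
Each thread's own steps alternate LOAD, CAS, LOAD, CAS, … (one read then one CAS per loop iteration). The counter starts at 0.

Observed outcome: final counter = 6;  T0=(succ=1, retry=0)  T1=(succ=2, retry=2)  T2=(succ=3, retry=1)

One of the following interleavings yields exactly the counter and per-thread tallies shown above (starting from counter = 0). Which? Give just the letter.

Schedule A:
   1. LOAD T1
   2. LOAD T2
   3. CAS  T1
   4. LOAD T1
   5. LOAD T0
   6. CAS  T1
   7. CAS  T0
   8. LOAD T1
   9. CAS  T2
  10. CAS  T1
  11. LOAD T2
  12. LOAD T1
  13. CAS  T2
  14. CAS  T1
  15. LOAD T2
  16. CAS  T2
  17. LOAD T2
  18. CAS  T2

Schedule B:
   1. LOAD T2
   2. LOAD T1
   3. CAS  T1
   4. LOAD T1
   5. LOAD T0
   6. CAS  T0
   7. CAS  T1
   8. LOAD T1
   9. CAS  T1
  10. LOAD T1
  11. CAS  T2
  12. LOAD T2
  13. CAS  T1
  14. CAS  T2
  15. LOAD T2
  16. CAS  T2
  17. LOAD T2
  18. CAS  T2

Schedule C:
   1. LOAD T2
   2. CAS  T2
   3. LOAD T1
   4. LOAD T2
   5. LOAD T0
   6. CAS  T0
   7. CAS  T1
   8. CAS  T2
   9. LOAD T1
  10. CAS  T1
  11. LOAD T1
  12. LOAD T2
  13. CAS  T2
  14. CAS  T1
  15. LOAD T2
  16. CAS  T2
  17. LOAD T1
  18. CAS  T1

Tracing schedule C:
   1) LOAD T2:  M=0  r_T2=0
   2) CAS  T2:  M=1  r_T2=0 ✓
   3) LOAD T1:  M=1  r_T1=1
   4) LOAD T2:  M=1  r_T2=1
   5) LOAD T0:  M=1  r_T0=1
   6) CAS  T0:  M=2  r_T0=1 ✓
   7) CAS  T1:  M=2  r_T1=1 ✗
   8) CAS  T2:  M=2  r_T2=1 ✗
   9) LOAD T1:  M=2  r_T1=2
  10) CAS  T1:  M=3  r_T1=2 ✓
  11) LOAD T1:  M=3  r_T1=3
  12) LOAD T2:  M=3  r_T2=3
  13) CAS  T2:  M=4  r_T2=3 ✓
  14) CAS  T1:  M=4  r_T1=3 ✗
  15) LOAD T2:  M=4  r_T2=4
  16) CAS  T2:  M=5  r_T2=4 ✓
  17) LOAD T1:  M=5  r_T1=5
  18) CAS  T1:  M=6  r_T1=5 ✓

C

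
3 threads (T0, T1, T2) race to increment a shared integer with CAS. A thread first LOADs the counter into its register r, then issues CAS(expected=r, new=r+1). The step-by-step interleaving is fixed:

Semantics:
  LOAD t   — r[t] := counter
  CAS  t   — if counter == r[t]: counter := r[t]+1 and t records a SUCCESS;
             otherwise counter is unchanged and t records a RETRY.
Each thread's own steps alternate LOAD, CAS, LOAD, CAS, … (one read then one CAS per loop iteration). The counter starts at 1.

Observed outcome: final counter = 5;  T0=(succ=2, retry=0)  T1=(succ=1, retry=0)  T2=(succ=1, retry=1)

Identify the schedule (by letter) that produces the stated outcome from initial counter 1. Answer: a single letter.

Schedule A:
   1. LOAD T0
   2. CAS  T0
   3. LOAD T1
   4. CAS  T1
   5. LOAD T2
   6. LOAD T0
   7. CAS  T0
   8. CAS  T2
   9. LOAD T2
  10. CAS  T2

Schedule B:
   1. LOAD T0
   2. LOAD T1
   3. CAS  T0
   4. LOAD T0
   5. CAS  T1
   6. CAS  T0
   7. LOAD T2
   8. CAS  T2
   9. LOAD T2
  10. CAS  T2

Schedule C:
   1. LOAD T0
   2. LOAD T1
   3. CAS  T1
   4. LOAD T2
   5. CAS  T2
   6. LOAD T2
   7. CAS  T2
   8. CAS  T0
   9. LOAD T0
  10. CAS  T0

A

Run A:
step 1: T0 LOAD ⇒ load; ctr=1 reg=1
step 2: T0 CAS ⇒ ok; ctr=2 reg=1
step 3: T1 LOAD ⇒ load; ctr=2 reg=2
step 4: T1 CAS ⇒ ok; ctr=3 reg=2
step 5: T2 LOAD ⇒ load; ctr=3 reg=3
step 6: T0 LOAD ⇒ load; ctr=3 reg=3
step 7: T0 CAS ⇒ ok; ctr=4 reg=3
step 8: T2 CAS ⇒ retry; ctr=4 reg=3
step 9: T2 LOAD ⇒ load; ctr=4 reg=4
step 10: T2 CAS ⇒ ok; ctr=5 reg=4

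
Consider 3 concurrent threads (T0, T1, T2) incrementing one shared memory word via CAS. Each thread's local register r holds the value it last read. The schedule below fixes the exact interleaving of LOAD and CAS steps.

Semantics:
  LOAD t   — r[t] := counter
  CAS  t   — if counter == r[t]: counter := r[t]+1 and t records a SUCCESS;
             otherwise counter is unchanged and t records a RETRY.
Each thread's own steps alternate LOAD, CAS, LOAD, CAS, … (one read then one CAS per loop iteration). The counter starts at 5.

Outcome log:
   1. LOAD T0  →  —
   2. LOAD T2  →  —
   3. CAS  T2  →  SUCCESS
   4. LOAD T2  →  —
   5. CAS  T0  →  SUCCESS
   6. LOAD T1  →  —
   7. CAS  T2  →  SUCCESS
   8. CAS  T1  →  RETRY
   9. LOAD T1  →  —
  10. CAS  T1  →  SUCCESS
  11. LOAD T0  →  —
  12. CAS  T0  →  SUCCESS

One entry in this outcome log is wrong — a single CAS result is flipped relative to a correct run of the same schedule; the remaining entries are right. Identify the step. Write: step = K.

step = 5

Correct run:
   1) LOAD T0:  M=5  r_T0=5
   2) LOAD T2:  M=5  r_T2=5
   3) CAS  T2:  M=6  r_T2=5 ✓
   4) LOAD T2:  M=6  r_T2=6
   5) CAS  T0:  M=6  r_T0=5 ✗
   6) LOAD T1:  M=6  r_T1=6
   7) CAS  T2:  M=7  r_T2=6 ✓
   8) CAS  T1:  M=7  r_T1=6 ✗
   9) LOAD T1:  M=7  r_T1=7
  10) CAS  T1:  M=8  r_T1=7 ✓
  11) LOAD T0:  M=8  r_T0=8
  12) CAS  T0:  M=9  r_T0=8 ✓
Flip is step 5.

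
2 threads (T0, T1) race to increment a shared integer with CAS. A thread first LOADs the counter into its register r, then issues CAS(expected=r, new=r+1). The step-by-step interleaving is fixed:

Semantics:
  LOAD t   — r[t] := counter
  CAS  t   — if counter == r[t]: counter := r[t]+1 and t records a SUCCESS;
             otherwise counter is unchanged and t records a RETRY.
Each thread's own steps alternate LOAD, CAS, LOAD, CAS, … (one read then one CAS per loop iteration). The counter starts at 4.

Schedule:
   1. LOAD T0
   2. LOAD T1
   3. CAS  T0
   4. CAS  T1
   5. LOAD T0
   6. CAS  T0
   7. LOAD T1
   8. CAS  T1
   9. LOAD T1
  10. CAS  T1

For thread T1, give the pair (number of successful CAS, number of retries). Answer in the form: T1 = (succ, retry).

#1 T0 reads 4
#2 T1 reads 4
#3 T0 CAS(4→5) writes; counter now 5
#4 T1 CAS(4→5) fails; counter now 5
#5 T0 reads 5
#6 T0 CAS(5→6) writes; counter now 6
#7 T1 reads 6
#8 T1 CAS(6→7) writes; counter now 7
#9 T1 reads 7
#10 T1 CAS(7→8) writes; counter now 8

T1 = (2, 1)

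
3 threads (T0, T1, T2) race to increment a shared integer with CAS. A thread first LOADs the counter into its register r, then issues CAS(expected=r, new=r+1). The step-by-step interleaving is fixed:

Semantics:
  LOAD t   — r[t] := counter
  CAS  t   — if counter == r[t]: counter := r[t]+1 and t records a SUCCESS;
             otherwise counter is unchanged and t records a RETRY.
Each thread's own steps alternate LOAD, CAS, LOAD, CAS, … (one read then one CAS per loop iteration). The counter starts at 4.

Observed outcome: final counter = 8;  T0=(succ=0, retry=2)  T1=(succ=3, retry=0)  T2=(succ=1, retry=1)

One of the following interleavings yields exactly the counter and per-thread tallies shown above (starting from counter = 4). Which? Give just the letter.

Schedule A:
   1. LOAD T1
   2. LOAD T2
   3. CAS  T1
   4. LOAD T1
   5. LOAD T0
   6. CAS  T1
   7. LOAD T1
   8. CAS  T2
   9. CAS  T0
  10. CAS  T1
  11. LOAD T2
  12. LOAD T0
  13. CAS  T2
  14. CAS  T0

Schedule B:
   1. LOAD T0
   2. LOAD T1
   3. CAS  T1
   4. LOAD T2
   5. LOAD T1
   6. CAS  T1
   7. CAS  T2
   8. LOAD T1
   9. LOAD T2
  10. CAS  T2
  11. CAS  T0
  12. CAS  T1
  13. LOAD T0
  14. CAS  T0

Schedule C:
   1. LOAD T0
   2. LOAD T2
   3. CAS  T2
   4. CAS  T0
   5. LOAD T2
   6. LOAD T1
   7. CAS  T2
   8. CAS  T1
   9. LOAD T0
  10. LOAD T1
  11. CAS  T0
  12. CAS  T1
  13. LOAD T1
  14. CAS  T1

A

Run A:
   1) LOAD T1:  M=4  r_T1=4
   2) LOAD T2:  M=4  r_T2=4
   3) CAS  T1:  M=5  r_T1=4 ✓
   4) LOAD T1:  M=5  r_T1=5
   5) LOAD T0:  M=5  r_T0=5
   6) CAS  T1:  M=6  r_T1=5 ✓
   7) LOAD T1:  M=6  r_T1=6
   8) CAS  T2:  M=6  r_T2=4 ✗
   9) CAS  T0:  M=6  r_T0=5 ✗
  10) CAS  T1:  M=7  r_T1=6 ✓
  11) LOAD T2:  M=7  r_T2=7
  12) LOAD T0:  M=7  r_T0=7
  13) CAS  T2:  M=8  r_T2=7 ✓
  14) CAS  T0:  M=8  r_T0=7 ✗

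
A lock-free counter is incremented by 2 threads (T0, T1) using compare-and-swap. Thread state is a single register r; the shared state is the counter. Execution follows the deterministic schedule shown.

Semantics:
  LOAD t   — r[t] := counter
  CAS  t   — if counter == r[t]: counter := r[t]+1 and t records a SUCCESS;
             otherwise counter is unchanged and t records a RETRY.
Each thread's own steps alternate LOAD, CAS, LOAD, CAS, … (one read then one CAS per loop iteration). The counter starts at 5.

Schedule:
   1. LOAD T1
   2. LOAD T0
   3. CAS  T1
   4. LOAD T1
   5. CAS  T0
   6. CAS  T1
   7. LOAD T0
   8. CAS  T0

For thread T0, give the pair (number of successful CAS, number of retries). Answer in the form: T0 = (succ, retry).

T0 = (1, 1)

   1) LOAD T1:  M=5  r_T1=5
   2) LOAD T0:  M=5  r_T0=5
   3) CAS  T1:  M=6  r_T1=5 ✓
   4) LOAD T1:  M=6  r_T1=6
   5) CAS  T0:  M=6  r_T0=5 ✗
   6) CAS  T1:  M=7  r_T1=6 ✓
   7) LOAD T0:  M=7  r_T0=7
   8) CAS  T0:  M=8  r_T0=7 ✓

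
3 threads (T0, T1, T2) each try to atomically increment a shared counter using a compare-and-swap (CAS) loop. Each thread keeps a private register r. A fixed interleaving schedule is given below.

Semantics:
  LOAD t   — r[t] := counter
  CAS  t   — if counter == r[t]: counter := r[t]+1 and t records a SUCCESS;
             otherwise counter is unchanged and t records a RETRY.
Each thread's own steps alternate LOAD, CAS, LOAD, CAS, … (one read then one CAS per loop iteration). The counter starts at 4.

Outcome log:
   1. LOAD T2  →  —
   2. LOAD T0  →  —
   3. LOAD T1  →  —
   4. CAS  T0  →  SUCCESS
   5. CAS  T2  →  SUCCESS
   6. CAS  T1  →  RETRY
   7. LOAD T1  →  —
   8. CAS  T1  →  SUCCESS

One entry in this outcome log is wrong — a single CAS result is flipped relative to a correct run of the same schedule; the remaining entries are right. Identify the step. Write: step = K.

Reference trace:
T2 LOAD — after: cnt=4, r=4 — load
T0 LOAD — after: cnt=4, r=4 — load
T1 LOAD — after: cnt=4, r=4 — load
T0 CAS — after: cnt=5, r=4 — ok
T2 CAS — after: cnt=5, r=4 — retry
T1 CAS — after: cnt=5, r=4 — retry
T1 LOAD — after: cnt=5, r=5 — load
T1 CAS — after: cnt=6, r=5 — ok
Mismatch at 5.

step = 5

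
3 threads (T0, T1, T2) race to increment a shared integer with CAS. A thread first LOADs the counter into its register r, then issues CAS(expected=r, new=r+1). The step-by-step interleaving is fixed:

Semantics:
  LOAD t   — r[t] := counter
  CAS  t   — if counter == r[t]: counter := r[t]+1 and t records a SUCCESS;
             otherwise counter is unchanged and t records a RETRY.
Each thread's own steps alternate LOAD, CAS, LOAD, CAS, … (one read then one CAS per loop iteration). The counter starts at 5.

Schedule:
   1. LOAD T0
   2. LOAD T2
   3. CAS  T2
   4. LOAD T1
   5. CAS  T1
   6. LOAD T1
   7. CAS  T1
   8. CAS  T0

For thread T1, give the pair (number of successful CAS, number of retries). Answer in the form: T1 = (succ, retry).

T1 = (2, 0)

   1) LOAD T0:  M=5  r_T0=5
   2) LOAD T2:  M=5  r_T2=5
   3) CAS  T2:  M=6  r_T2=5 ✓
   4) LOAD T1:  M=6  r_T1=6
   5) CAS  T1:  M=7  r_T1=6 ✓
   6) LOAD T1:  M=7  r_T1=7
   7) CAS  T1:  M=8  r_T1=7 ✓
   8) CAS  T0:  M=8  r_T0=5 ✗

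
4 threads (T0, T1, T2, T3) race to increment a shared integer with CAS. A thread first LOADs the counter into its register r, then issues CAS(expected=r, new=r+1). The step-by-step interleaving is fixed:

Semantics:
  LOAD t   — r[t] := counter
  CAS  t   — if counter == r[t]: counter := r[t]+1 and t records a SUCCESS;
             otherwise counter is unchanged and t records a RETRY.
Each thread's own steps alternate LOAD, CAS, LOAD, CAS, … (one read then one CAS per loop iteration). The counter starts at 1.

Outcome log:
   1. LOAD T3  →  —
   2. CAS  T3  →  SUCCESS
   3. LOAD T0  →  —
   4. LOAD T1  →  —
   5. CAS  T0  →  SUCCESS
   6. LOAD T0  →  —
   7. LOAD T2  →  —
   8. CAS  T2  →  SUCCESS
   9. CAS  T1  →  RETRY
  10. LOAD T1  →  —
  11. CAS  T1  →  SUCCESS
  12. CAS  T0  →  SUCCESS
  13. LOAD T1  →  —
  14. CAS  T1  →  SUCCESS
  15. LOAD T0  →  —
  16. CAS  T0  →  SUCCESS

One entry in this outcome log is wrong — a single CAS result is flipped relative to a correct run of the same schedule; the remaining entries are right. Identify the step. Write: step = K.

step = 12

Correct run:
T3 LOAD — after: cnt=1, r=1 — load
T3 CAS — after: cnt=2, r=1 — ok
T0 LOAD — after: cnt=2, r=2 — load
T1 LOAD — after: cnt=2, r=2 — load
T0 CAS — after: cnt=3, r=2 — ok
T0 LOAD — after: cnt=3, r=3 — load
T2 LOAD — after: cnt=3, r=3 — load
T2 CAS — after: cnt=4, r=3 — ok
T1 CAS — after: cnt=4, r=2 — retry
T1 LOAD — after: cnt=4, r=4 — load
T1 CAS — after: cnt=5, r=4 — ok
T0 CAS — after: cnt=5, r=3 — retry
T1 LOAD — after: cnt=5, r=5 — load
T1 CAS — after: cnt=6, r=5 — ok
T0 LOAD — after: cnt=6, r=6 — load
T0 CAS — after: cnt=7, r=6 — ok
Log disagrees first at step 12.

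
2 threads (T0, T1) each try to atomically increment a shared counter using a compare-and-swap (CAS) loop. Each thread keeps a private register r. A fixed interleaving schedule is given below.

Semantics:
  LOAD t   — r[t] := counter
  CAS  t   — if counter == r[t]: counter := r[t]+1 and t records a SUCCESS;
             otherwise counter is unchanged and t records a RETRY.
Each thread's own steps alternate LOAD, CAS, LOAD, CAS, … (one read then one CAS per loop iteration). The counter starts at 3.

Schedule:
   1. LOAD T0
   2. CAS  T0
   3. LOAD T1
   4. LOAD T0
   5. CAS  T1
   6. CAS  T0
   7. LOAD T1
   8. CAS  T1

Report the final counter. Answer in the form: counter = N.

counter = 6

[1] T0.load  rd  (counter 3, T0.r 3)
[2] T0.cas  hit  (counter 4, T0.r 3)
[3] T1.load  rd  (counter 4, T1.r 4)
[4] T0.load  rd  (counter 4, T0.r 4)
[5] T1.cas  hit  (counter 5, T1.r 4)
[6] T0.cas  miss  (counter 5, T0.r 4)
[7] T1.load  rd  (counter 5, T1.r 5)
[8] T1.cas  hit  (counter 6, T1.r 5)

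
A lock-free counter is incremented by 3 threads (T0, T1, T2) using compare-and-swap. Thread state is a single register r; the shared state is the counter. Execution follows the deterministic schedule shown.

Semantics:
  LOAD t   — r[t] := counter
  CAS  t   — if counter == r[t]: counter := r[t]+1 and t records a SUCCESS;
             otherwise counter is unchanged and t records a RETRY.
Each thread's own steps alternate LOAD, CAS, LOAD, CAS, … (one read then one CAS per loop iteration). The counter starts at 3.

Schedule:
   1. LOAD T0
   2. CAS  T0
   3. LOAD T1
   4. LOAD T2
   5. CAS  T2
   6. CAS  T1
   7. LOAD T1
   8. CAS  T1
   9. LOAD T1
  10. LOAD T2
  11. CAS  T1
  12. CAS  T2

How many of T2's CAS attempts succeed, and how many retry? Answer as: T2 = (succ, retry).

[1] T0.load  rd  (counter 3, T0.r 3)
[2] T0.cas  hit  (counter 4, T0.r 3)
[3] T1.load  rd  (counter 4, T1.r 4)
[4] T2.load  rd  (counter 4, T2.r 4)
[5] T2.cas  hit  (counter 5, T2.r 4)
[6] T1.cas  miss  (counter 5, T1.r 4)
[7] T1.load  rd  (counter 5, T1.r 5)
[8] T1.cas  hit  (counter 6, T1.r 5)
[9] T1.load  rd  (counter 6, T1.r 6)
[10] T2.load  rd  (counter 6, T2.r 6)
[11] T1.cas  hit  (counter 7, T1.r 6)
[12] T2.cas  miss  (counter 7, T2.r 6)

T2 = (1, 1)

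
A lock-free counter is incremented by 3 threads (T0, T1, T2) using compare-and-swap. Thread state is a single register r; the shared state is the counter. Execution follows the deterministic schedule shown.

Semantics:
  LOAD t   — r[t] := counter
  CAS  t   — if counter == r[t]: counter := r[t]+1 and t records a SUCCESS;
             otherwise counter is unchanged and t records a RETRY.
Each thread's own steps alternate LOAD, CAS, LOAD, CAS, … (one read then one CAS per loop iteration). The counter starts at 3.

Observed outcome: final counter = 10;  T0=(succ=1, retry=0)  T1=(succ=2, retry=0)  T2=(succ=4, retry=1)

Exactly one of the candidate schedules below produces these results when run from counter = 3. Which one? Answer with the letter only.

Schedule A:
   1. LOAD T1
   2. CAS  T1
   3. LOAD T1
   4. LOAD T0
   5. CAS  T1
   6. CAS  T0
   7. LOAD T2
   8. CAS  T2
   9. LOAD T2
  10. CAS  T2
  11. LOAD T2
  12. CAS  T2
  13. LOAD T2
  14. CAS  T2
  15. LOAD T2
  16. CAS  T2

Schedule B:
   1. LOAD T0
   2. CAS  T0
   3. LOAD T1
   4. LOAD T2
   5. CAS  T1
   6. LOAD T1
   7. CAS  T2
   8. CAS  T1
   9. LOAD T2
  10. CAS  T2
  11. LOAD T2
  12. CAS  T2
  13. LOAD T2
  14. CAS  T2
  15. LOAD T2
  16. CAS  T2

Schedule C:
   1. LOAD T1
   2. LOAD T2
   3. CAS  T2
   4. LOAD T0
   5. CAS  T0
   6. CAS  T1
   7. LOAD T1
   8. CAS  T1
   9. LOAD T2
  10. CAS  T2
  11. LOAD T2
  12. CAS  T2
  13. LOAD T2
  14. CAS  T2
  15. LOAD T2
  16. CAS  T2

Run B:
T0 LOAD — after: cnt=3, r=3 — load
T0 CAS — after: cnt=4, r=3 — ok
T1 LOAD — after: cnt=4, r=4 — load
T2 LOAD — after: cnt=4, r=4 — load
T1 CAS — after: cnt=5, r=4 — ok
T1 LOAD — after: cnt=5, r=5 — load
T2 CAS — after: cnt=5, r=4 — retry
T1 CAS — after: cnt=6, r=5 — ok
T2 LOAD — after: cnt=6, r=6 — load
T2 CAS — after: cnt=7, r=6 — ok
T2 LOAD — after: cnt=7, r=7 — load
T2 CAS — after: cnt=8, r=7 — ok
T2 LOAD — after: cnt=8, r=8 — load
T2 CAS — after: cnt=9, r=8 — ok
T2 LOAD — after: cnt=9, r=9 — load
T2 CAS — after: cnt=10, r=9 — ok

B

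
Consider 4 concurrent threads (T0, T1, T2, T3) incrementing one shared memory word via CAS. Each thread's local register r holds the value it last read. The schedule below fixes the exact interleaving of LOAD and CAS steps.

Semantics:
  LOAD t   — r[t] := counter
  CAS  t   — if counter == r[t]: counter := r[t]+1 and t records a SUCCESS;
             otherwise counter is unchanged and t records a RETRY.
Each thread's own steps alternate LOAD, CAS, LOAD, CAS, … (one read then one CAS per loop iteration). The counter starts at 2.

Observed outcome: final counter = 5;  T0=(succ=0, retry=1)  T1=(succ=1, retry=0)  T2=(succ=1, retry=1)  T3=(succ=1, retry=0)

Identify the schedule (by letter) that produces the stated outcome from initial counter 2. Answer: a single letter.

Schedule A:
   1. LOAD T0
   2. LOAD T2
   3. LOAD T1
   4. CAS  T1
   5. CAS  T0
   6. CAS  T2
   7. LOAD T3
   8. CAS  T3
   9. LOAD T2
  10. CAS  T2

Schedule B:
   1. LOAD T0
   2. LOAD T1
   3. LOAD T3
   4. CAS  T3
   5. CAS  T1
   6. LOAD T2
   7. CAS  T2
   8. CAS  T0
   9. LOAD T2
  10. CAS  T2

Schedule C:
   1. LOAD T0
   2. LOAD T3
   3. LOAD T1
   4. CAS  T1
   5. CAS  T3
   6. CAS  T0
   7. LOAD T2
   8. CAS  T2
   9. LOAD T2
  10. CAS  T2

A

Simulating candidate A:
#1 T0 reads 2
#2 T2 reads 2
#3 T1 reads 2
#4 T1 CAS(2→3) writes; counter now 3
#5 T0 CAS(2→3) fails; counter now 3
#6 T2 CAS(2→3) fails; counter now 3
#7 T3 reads 3
#8 T3 CAS(3→4) writes; counter now 4
#9 T2 reads 4
#10 T2 CAS(4→5) writes; counter now 5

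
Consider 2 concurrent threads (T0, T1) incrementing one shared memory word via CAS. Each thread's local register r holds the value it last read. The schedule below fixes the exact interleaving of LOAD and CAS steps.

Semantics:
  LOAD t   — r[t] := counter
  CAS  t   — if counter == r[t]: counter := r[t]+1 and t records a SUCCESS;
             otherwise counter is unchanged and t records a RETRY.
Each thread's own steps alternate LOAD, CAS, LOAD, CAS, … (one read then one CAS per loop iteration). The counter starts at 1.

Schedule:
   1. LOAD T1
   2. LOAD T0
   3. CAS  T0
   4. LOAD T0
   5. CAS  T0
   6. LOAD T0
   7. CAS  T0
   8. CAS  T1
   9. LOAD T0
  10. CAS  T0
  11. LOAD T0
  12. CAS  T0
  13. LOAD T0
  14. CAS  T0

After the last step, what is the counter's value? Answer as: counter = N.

#1 T1 reads 1
#2 T0 reads 1
#3 T0 CAS(1→2) writes; counter now 2
#4 T0 reads 2
#5 T0 CAS(2→3) writes; counter now 3
#6 T0 reads 3
#7 T0 CAS(3→4) writes; counter now 4
#8 T1 CAS(1→2) fails; counter now 4
#9 T0 reads 4
#10 T0 CAS(4→5) writes; counter now 5
#11 T0 reads 5
#12 T0 CAS(5→6) writes; counter now 6
#13 T0 reads 6
#14 T0 CAS(6→7) writes; counter now 7

counter = 7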